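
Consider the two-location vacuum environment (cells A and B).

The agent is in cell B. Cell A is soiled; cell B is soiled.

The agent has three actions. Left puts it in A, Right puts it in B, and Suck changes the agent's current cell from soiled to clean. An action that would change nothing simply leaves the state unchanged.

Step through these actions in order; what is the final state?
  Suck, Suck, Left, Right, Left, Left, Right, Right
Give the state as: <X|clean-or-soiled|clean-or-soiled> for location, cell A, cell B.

<B|soiled|clean>

step 1/8 (Suck): <B|soiled|clean>
step 2/8 (Suck): <B|soiled|clean>
step 3/8 (Left): <A|soiled|clean>
step 4/8 (Right): <B|soiled|clean>
step 5/8 (Left): <A|soiled|clean>
step 6/8 (Left): <A|soiled|clean>
step 7/8 (Right): <B|soiled|clean>
step 8/8 (Right): <B|soiled|clean>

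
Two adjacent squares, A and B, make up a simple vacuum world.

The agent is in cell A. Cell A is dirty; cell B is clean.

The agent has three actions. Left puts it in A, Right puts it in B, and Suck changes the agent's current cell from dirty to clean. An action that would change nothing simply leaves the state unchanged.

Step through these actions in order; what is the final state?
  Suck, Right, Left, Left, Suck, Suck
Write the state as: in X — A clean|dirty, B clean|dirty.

Suck (#1): in A — A clean, B clean
Right (#2): in B — A clean, B clean
Left (#3): in A — A clean, B clean
Left (#4): in A — A clean, B clean
Suck (#5): in A — A clean, B clean
Suck (#6): in A — A clean, B clean

in A — A clean, B clean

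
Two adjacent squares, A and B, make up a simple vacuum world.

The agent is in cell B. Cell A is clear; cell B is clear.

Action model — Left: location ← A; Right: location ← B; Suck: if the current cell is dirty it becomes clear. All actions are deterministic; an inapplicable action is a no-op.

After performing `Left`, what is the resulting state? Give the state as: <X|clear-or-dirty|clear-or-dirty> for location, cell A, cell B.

<A|clear|clear>

start: <B|clear|clear>
[1] after Left: <A|clear|clear>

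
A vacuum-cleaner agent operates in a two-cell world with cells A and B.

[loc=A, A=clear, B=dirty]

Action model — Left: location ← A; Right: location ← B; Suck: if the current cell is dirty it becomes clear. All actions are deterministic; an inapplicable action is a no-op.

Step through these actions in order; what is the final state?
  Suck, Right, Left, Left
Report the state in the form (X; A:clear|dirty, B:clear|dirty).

(A; A:clear, B:dirty)

1. Suck → (A; A:clear, B:dirty)
2. Right → (B; A:clear, B:dirty)
3. Left → (A; A:clear, B:dirty)
4. Left → (A; A:clear, B:dirty)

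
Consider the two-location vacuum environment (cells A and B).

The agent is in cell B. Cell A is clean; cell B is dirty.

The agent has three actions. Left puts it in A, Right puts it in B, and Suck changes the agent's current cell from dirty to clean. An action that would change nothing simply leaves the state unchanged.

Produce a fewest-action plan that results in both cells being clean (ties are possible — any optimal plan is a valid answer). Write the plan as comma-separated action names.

Suck

1. Suck → (B; A:clean, B:clean)
min 1: B is dirty, one Suck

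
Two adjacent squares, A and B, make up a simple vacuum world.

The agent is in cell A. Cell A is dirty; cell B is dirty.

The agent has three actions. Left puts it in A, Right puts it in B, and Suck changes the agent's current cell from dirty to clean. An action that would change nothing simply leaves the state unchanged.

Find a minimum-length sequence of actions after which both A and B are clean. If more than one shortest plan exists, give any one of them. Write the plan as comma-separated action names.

Suck, Right, Suck

Suck (#1): <A|clean|dirty>
Right (#2): <B|clean|dirty>
Suck (#3): <B|clean|clean>
min 3: Suck A + move + Suck B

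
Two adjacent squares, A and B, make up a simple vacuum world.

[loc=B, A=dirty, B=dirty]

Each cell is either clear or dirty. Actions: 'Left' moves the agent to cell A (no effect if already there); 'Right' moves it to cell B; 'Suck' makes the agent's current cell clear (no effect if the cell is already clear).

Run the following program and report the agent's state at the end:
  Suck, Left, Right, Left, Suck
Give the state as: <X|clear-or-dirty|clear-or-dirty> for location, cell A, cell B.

<A|clear|clear>

1. Suck → <B|dirty|clear>
2. Left → <A|dirty|clear>
3. Right → <B|dirty|clear>
4. Left → <A|dirty|clear>
5. Suck → <A|clear|clear>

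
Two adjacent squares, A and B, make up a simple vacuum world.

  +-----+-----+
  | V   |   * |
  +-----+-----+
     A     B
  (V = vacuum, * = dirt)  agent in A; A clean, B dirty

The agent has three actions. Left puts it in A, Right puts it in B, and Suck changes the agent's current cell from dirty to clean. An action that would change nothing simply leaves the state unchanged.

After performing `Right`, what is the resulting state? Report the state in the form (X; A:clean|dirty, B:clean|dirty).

start: (A; A:clean, B:dirty)
step 1/1 (Right): (B; A:clean, B:dirty)

(B; A:clean, B:dirty)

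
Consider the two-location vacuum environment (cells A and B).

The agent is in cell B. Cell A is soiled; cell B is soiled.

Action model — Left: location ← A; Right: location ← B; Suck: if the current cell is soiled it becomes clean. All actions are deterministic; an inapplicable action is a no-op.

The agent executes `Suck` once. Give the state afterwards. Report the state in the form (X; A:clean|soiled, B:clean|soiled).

(B; A:soiled, B:clean)

start: (B; A:soiled, B:soiled)
1. Suck → (B; A:soiled, B:clean)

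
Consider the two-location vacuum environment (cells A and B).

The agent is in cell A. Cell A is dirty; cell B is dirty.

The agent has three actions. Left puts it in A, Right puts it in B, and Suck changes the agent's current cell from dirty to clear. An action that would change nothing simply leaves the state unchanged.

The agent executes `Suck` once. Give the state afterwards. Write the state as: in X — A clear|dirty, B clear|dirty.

start: in A — A dirty, B dirty
1. Suck → in A — A clear, B dirty

in A — A clear, B dirty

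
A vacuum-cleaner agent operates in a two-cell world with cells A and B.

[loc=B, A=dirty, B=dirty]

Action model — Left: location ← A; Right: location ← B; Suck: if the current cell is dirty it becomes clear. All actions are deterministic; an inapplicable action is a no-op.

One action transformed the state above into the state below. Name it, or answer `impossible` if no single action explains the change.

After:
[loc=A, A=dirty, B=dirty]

Left

try  Left: <A|dirty|dirty>  ← match
try Right: <B|dirty|dirty>
try  Suck: <B|dirty|clear>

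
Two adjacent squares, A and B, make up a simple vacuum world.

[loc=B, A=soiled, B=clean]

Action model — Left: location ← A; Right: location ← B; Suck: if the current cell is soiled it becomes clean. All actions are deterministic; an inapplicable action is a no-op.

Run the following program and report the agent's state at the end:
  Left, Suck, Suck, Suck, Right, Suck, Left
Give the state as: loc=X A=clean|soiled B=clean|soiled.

1. Left → loc=A A=soiled B=clean
2. Suck → loc=A A=clean B=clean
3. Suck → loc=A A=clean B=clean
4. Suck → loc=A A=clean B=clean
5. Right → loc=B A=clean B=clean
6. Suck → loc=B A=clean B=clean
7. Left → loc=A A=clean B=clean

loc=A A=clean B=clean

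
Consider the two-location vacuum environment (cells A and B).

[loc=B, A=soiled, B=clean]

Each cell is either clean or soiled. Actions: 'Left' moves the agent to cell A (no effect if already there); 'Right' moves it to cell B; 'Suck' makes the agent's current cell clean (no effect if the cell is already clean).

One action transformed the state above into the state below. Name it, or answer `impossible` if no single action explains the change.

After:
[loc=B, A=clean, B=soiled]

try  Left: (A; A:soiled, B:clean)
try Right: (B; A:soiled, B:clean)
try  Suck: (B; A:soiled, B:clean)
no single action produces the after-state

impossible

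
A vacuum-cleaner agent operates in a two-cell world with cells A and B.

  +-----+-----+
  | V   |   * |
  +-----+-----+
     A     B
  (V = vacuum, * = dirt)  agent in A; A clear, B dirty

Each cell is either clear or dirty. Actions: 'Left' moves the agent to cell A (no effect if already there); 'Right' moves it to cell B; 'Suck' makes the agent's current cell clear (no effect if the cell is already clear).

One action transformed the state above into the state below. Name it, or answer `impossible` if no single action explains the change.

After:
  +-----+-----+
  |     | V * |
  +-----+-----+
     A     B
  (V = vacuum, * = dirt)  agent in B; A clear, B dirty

Right

try  Left: (A; A:clear, B:dirty)
try Right: (B; A:clear, B:dirty)  ← match
try  Suck: (A; A:clear, B:dirty)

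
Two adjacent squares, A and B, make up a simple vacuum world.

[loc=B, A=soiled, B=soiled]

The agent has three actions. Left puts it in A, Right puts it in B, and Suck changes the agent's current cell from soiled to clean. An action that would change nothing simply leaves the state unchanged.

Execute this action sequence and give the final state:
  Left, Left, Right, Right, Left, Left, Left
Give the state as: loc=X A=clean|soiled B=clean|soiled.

Left (#1): loc=A A=soiled B=soiled
Left (#2): loc=A A=soiled B=soiled
Right (#3): loc=B A=soiled B=soiled
Right (#4): loc=B A=soiled B=soiled
Left (#5): loc=A A=soiled B=soiled
Left (#6): loc=A A=soiled B=soiled
Left (#7): loc=A A=soiled B=soiled

loc=A A=soiled B=soiled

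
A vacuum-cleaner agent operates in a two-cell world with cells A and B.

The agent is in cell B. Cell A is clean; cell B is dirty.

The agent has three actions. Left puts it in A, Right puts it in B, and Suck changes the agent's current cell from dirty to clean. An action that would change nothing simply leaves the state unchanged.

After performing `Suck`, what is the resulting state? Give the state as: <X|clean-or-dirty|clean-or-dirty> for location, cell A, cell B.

start: <B|clean|dirty>
1) do Suck; now <B|clean|clean>

<B|clean|clean>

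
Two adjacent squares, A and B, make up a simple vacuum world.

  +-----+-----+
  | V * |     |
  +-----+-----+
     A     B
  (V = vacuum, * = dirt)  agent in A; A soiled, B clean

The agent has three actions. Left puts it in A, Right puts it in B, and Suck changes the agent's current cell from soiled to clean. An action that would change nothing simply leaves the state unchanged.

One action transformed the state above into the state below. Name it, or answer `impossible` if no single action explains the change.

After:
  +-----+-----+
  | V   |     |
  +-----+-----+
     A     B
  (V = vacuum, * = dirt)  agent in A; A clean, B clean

Suck

try  Left: in A — A soiled, B clean
try Right: in B — A soiled, B clean
try  Suck: in A — A clean, B clean  ← match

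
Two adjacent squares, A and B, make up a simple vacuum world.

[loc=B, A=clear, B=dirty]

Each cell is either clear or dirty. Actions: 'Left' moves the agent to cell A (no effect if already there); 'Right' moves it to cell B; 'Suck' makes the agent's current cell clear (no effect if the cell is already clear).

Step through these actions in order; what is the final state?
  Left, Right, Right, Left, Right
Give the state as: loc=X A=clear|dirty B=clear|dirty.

loc=B A=clear B=dirty

[1] after Left: loc=A A=clear B=dirty
[2] after Right: loc=B A=clear B=dirty
[3] after Right: loc=B A=clear B=dirty
[4] after Left: loc=A A=clear B=dirty
[5] after Right: loc=B A=clear B=dirty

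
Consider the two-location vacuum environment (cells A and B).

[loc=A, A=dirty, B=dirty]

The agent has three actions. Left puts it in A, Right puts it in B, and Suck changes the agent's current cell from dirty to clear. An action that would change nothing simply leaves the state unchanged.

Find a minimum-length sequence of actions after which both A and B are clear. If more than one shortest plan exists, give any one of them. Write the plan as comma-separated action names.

1. Suck → loc=A A=clear B=dirty
2. Right → loc=B A=clear B=dirty
3. Suck → loc=B A=clear B=clear
min 3: Suck A + move + Suck B

Suck, Right, Suck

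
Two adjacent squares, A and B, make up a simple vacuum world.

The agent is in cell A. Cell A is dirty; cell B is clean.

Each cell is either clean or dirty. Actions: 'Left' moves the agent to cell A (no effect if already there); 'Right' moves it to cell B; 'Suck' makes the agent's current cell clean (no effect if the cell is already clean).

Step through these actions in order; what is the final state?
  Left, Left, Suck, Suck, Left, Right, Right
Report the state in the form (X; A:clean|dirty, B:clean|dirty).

t=1 Left ⇒ (A; A:dirty, B:clean)
t=2 Left ⇒ (A; A:dirty, B:clean)
t=3 Suck ⇒ (A; A:clean, B:clean)
t=4 Suck ⇒ (A; A:clean, B:clean)
t=5 Left ⇒ (A; A:clean, B:clean)
t=6 Right ⇒ (B; A:clean, B:clean)
t=7 Right ⇒ (B; A:clean, B:clean)

(B; A:clean, B:clean)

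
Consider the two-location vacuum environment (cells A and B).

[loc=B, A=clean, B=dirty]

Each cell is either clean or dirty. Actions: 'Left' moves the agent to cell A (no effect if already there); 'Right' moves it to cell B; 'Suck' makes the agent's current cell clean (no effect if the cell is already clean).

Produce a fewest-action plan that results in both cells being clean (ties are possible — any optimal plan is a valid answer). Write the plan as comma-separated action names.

1. Suck → <B|clean|clean>
min 1: B is dirty, one Suck

Suck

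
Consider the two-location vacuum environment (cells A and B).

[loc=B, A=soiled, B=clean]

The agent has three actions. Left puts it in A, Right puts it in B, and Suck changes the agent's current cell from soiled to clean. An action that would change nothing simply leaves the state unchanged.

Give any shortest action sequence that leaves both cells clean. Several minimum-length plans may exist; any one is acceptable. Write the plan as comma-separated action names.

Left, Suck

[1] after Left: (A; A:soiled, B:clean)
[2] after Suck: (A; A:clean, B:clean)
min 2: go A then Suck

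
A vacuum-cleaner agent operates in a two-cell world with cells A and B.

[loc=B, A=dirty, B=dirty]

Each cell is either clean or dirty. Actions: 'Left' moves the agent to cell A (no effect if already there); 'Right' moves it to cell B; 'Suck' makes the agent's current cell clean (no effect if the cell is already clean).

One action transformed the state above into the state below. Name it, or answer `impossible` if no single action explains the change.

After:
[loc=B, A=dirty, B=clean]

Suck

try  Left: in A — A dirty, B dirty
try Right: in B — A dirty, B dirty
try  Suck: in B — A dirty, B clean  ← match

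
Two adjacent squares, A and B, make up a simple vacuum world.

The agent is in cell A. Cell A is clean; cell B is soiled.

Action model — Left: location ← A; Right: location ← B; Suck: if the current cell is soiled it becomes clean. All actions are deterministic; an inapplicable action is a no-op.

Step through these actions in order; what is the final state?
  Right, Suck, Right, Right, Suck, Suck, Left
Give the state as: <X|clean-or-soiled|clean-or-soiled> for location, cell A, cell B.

<A|clean|clean>

step 1/7 (Right): <B|clean|soiled>
step 2/7 (Suck): <B|clean|clean>
step 3/7 (Right): <B|clean|clean>
step 4/7 (Right): <B|clean|clean>
step 5/7 (Suck): <B|clean|clean>
step 6/7 (Suck): <B|clean|clean>
step 7/7 (Left): <A|clean|clean>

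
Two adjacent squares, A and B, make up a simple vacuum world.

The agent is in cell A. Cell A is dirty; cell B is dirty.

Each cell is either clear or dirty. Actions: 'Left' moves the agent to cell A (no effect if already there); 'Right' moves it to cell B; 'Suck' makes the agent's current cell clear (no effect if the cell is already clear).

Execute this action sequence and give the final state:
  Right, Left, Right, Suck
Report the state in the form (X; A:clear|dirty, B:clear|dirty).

1. Right → (B; A:dirty, B:dirty)
2. Left → (A; A:dirty, B:dirty)
3. Right → (B; A:dirty, B:dirty)
4. Suck → (B; A:dirty, B:clear)

(B; A:dirty, B:clear)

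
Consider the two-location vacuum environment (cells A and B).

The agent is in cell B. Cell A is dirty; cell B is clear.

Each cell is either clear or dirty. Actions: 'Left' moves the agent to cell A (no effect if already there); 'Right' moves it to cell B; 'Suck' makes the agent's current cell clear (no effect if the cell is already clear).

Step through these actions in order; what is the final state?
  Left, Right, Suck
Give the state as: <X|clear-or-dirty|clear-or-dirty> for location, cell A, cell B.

<B|dirty|clear>

1) do Left; now <A|dirty|clear>
2) do Right; now <B|dirty|clear>
3) do Suck; now <B|dirty|clear>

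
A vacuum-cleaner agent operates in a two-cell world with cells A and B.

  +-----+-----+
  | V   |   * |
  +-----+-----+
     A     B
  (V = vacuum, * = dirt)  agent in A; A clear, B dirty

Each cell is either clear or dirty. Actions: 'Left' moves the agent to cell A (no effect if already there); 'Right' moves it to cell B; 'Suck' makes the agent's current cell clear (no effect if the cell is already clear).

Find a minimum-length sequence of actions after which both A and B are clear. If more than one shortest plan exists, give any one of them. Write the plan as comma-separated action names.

Right, Suck

step 1/2 (Right): in B — A clear, B dirty
step 2/2 (Suck): in B — A clear, B clear
min 2: go B then Suck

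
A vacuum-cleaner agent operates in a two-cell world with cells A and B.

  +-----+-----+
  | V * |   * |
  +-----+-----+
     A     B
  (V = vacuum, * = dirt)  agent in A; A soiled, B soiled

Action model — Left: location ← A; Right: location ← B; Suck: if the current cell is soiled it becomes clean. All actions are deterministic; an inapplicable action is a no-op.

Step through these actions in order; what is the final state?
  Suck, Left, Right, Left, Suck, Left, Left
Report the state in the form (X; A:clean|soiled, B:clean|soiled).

(A; A:clean, B:soiled)

step 1/7 (Suck): (A; A:clean, B:soiled)
step 2/7 (Left): (A; A:clean, B:soiled)
step 3/7 (Right): (B; A:clean, B:soiled)
step 4/7 (Left): (A; A:clean, B:soiled)
step 5/7 (Suck): (A; A:clean, B:soiled)
step 6/7 (Left): (A; A:clean, B:soiled)
step 7/7 (Left): (A; A:clean, B:soiled)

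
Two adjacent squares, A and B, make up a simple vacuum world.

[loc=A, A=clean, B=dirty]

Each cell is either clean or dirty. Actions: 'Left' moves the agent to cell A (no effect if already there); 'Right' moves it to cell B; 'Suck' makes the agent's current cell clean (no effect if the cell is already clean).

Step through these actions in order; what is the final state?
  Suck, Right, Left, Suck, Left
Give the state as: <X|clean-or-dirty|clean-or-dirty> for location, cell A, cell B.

[1] after Suck: <A|clean|dirty>
[2] after Right: <B|clean|dirty>
[3] after Left: <A|clean|dirty>
[4] after Suck: <A|clean|dirty>
[5] after Left: <A|clean|dirty>

<A|clean|dirty>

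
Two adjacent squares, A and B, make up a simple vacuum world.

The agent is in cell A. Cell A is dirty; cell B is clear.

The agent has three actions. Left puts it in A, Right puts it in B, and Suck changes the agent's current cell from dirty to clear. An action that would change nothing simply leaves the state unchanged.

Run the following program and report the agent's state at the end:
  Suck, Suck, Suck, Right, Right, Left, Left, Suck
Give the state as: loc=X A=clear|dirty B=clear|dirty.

loc=A A=clear B=clear

step 1/8 (Suck): loc=A A=clear B=clear
step 2/8 (Suck): loc=A A=clear B=clear
step 3/8 (Suck): loc=A A=clear B=clear
step 4/8 (Right): loc=B A=clear B=clear
step 5/8 (Right): loc=B A=clear B=clear
step 6/8 (Left): loc=A A=clear B=clear
step 7/8 (Left): loc=A A=clear B=clear
step 8/8 (Suck): loc=A A=clear B=clear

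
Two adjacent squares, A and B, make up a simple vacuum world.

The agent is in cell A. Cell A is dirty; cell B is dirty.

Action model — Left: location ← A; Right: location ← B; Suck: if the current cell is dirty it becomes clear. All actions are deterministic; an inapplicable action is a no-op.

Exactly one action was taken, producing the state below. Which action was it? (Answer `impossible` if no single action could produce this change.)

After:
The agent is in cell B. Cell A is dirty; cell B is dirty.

try  Left: (A; A:dirty, B:dirty)
try Right: (B; A:dirty, B:dirty)  ← match
try  Suck: (A; A:clear, B:dirty)

Right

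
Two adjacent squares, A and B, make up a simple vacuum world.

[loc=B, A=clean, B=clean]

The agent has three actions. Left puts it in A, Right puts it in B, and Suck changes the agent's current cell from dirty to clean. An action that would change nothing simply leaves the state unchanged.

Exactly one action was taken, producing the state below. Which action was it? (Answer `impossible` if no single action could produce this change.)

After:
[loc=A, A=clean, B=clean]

Left

try  Left: loc=A A=clean B=clean  ← match
try Right: loc=B A=clean B=clean
try  Suck: loc=B A=clean B=clean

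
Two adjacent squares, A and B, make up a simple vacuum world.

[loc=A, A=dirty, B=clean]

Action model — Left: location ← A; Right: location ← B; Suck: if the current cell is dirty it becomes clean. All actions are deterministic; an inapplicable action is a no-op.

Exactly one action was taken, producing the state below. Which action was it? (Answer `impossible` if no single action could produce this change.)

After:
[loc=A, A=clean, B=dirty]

try  Left: (A; A:dirty, B:clean)
try Right: (B; A:dirty, B:clean)
try  Suck: (A; A:clean, B:clean)
no single action produces the after-state

impossible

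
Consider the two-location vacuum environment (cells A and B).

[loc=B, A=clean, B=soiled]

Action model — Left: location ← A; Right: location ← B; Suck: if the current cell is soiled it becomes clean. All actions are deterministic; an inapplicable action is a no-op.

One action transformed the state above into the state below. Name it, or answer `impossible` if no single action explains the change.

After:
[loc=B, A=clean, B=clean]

Suck

try  Left: <A|clean|soiled>
try Right: <B|clean|soiled>
try  Suck: <B|clean|clean>  ← match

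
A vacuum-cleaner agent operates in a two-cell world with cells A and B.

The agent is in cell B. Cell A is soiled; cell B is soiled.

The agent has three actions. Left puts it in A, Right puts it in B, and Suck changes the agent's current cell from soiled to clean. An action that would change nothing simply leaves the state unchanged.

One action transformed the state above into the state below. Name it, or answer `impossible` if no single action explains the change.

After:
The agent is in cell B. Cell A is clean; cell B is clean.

try  Left: (A; A:soiled, B:soiled)
try Right: (B; A:soiled, B:soiled)
try  Suck: (B; A:soiled, B:clean)
no single action produces the after-state

impossible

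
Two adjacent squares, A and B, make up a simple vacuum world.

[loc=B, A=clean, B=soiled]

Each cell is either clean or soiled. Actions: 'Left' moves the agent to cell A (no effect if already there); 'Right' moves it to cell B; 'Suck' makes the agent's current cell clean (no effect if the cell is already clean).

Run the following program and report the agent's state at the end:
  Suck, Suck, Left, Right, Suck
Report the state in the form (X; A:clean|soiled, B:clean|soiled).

[1] after Suck: (B; A:clean, B:clean)
[2] after Suck: (B; A:clean, B:clean)
[3] after Left: (A; A:clean, B:clean)
[4] after Right: (B; A:clean, B:clean)
[5] after Suck: (B; A:clean, B:clean)

(B; A:clean, B:clean)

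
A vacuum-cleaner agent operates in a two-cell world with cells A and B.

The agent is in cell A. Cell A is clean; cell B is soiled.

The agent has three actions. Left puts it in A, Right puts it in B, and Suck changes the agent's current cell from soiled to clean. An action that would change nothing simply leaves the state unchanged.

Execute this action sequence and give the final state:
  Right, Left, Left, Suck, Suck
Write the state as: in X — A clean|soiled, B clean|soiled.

in A — A clean, B soiled

step 1/5 (Right): in B — A clean, B soiled
step 2/5 (Left): in A — A clean, B soiled
step 3/5 (Left): in A — A clean, B soiled
step 4/5 (Suck): in A — A clean, B soiled
step 5/5 (Suck): in A — A clean, B soiled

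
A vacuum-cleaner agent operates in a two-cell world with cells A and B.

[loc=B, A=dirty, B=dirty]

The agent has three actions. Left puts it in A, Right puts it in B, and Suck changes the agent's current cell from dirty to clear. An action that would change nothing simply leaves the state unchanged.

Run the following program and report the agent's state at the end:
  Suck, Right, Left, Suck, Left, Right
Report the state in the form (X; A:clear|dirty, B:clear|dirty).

[1] after Suck: (B; A:dirty, B:clear)
[2] after Right: (B; A:dirty, B:clear)
[3] after Left: (A; A:dirty, B:clear)
[4] after Suck: (A; A:clear, B:clear)
[5] after Left: (A; A:clear, B:clear)
[6] after Right: (B; A:clear, B:clear)

(B; A:clear, B:clear)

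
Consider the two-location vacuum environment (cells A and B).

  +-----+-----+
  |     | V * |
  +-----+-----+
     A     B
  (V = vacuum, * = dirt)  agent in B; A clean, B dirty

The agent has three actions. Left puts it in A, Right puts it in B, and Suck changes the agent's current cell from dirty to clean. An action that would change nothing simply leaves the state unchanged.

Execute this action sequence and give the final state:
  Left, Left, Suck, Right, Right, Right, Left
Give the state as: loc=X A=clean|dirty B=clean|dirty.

step 1/7 (Left): loc=A A=clean B=dirty
step 2/7 (Left): loc=A A=clean B=dirty
step 3/7 (Suck): loc=A A=clean B=dirty
step 4/7 (Right): loc=B A=clean B=dirty
step 5/7 (Right): loc=B A=clean B=dirty
step 6/7 (Right): loc=B A=clean B=dirty
step 7/7 (Left): loc=A A=clean B=dirty

loc=A A=clean B=dirty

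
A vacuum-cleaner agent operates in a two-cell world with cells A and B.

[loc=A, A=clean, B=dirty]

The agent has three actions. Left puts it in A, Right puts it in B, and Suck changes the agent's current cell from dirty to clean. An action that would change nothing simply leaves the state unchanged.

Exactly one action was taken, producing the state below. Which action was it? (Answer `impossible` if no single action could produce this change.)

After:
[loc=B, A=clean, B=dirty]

try  Left: <A|clean|dirty>
try Right: <B|clean|dirty>  ← match
try  Suck: <A|clean|dirty>

Right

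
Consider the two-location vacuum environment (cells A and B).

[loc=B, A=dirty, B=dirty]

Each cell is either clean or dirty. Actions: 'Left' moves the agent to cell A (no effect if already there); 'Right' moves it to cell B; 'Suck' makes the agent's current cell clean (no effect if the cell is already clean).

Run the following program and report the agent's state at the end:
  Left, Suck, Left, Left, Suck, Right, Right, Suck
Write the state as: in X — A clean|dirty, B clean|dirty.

Left (#1): in A — A dirty, B dirty
Suck (#2): in A — A clean, B dirty
Left (#3): in A — A clean, B dirty
Left (#4): in A — A clean, B dirty
Suck (#5): in A — A clean, B dirty
Right (#6): in B — A clean, B dirty
Right (#7): in B — A clean, B dirty
Suck (#8): in B — A clean, B clean

in B — A clean, B clean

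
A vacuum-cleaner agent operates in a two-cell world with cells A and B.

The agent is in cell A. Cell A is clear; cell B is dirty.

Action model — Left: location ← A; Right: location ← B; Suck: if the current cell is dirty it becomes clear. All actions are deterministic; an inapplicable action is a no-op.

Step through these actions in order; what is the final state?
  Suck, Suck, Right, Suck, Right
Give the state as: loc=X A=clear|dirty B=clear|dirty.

loc=B A=clear B=clear

t=1 Suck ⇒ loc=A A=clear B=dirty
t=2 Suck ⇒ loc=A A=clear B=dirty
t=3 Right ⇒ loc=B A=clear B=dirty
t=4 Suck ⇒ loc=B A=clear B=clear
t=5 Right ⇒ loc=B A=clear B=clear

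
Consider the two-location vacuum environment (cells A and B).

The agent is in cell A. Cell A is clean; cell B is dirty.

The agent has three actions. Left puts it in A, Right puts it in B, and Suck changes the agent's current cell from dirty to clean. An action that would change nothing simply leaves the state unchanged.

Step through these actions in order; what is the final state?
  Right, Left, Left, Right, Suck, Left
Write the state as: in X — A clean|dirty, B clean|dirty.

t=1 Right ⇒ in B — A clean, B dirty
t=2 Left ⇒ in A — A clean, B dirty
t=3 Left ⇒ in A — A clean, B dirty
t=4 Right ⇒ in B — A clean, B dirty
t=5 Suck ⇒ in B — A clean, B clean
t=6 Left ⇒ in A — A clean, B clean

in A — A clean, B clean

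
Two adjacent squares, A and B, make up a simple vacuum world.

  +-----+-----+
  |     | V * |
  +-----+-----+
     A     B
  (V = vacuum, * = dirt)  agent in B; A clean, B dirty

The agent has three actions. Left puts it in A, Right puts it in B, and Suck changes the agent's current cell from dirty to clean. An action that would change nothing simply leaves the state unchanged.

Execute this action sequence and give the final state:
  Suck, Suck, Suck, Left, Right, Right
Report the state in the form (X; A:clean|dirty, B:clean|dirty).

(B; A:clean, B:clean)

Suck (#1): (B; A:clean, B:clean)
Suck (#2): (B; A:clean, B:clean)
Suck (#3): (B; A:clean, B:clean)
Left (#4): (A; A:clean, B:clean)
Right (#5): (B; A:clean, B:clean)
Right (#6): (B; A:clean, B:clean)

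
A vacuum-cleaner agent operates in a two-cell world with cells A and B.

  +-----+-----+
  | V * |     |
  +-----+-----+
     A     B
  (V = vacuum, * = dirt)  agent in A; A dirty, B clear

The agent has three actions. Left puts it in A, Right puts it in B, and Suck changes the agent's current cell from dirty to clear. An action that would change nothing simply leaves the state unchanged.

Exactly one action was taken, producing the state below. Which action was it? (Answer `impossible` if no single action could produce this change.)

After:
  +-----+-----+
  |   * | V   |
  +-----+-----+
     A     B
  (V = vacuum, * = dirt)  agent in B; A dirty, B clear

try  Left: loc=A A=dirty B=clear
try Right: loc=B A=dirty B=clear  ← match
try  Suck: loc=A A=clear B=clear

Right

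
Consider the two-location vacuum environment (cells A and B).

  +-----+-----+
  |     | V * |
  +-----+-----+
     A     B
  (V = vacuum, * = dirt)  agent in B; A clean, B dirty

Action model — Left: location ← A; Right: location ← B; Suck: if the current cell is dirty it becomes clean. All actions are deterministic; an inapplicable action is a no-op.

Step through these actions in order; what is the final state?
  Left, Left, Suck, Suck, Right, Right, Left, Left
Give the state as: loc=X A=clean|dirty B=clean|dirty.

step 1/8 (Left): loc=A A=clean B=dirty
step 2/8 (Left): loc=A A=clean B=dirty
step 3/8 (Suck): loc=A A=clean B=dirty
step 4/8 (Suck): loc=A A=clean B=dirty
step 5/8 (Right): loc=B A=clean B=dirty
step 6/8 (Right): loc=B A=clean B=dirty
step 7/8 (Left): loc=A A=clean B=dirty
step 8/8 (Left): loc=A A=clean B=dirty

loc=A A=clean B=dirty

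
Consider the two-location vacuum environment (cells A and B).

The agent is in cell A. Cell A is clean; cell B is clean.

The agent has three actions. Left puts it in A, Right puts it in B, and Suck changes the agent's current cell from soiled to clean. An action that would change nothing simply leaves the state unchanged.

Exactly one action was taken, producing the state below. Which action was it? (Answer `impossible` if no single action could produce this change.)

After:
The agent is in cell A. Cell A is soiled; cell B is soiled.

impossible

try  Left: (A; A:clean, B:clean)
try Right: (B; A:clean, B:clean)
try  Suck: (A; A:clean, B:clean)
no single action produces the after-state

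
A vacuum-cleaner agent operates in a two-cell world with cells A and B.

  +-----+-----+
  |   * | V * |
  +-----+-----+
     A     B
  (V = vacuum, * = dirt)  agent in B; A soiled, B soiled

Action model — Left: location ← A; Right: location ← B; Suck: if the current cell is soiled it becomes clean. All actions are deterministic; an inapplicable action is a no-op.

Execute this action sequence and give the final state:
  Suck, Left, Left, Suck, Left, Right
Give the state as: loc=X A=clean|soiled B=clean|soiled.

1) do Suck; now loc=B A=soiled B=clean
2) do Left; now loc=A A=soiled B=clean
3) do Left; now loc=A A=soiled B=clean
4) do Suck; now loc=A A=clean B=clean
5) do Left; now loc=A A=clean B=clean
6) do Right; now loc=B A=clean B=clean

loc=B A=clean B=clean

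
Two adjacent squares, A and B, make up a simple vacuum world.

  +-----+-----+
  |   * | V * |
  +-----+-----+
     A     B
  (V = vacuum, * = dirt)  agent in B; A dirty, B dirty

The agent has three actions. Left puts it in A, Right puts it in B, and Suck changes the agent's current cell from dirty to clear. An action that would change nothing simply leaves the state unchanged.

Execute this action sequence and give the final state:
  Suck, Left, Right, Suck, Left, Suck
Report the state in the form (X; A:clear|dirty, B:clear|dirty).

step 1/6 (Suck): (B; A:dirty, B:clear)
step 2/6 (Left): (A; A:dirty, B:clear)
step 3/6 (Right): (B; A:dirty, B:clear)
step 4/6 (Suck): (B; A:dirty, B:clear)
step 5/6 (Left): (A; A:dirty, B:clear)
step 6/6 (Suck): (A; A:clear, B:clear)

(A; A:clear, B:clear)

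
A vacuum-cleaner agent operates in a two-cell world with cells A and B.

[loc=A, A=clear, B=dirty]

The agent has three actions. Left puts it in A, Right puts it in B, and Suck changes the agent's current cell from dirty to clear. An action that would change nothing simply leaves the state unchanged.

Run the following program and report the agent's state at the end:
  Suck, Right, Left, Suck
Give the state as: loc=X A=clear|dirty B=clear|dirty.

1. Suck → loc=A A=clear B=dirty
2. Right → loc=B A=clear B=dirty
3. Left → loc=A A=clear B=dirty
4. Suck → loc=A A=clear B=dirty

loc=A A=clear B=dirty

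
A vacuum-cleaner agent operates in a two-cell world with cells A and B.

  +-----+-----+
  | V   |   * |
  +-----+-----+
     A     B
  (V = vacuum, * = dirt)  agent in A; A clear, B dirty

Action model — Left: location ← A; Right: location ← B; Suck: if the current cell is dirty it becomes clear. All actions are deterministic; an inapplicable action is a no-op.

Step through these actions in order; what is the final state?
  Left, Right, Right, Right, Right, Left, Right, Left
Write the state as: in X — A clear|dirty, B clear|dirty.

in A — A clear, B dirty

Left (#1): in A — A clear, B dirty
Right (#2): in B — A clear, B dirty
Right (#3): in B — A clear, B dirty
Right (#4): in B — A clear, B dirty
Right (#5): in B — A clear, B dirty
Left (#6): in A — A clear, B dirty
Right (#7): in B — A clear, B dirty
Left (#8): in A — A clear, B dirty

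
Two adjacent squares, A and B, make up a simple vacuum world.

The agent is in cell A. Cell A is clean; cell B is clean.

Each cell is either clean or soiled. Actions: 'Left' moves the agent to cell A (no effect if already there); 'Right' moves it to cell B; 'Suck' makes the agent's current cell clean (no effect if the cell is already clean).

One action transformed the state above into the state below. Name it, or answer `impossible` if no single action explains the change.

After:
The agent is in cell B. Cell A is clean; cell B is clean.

try  Left: <A|clean|clean>
try Right: <B|clean|clean>  ← match
try  Suck: <A|clean|clean>

Right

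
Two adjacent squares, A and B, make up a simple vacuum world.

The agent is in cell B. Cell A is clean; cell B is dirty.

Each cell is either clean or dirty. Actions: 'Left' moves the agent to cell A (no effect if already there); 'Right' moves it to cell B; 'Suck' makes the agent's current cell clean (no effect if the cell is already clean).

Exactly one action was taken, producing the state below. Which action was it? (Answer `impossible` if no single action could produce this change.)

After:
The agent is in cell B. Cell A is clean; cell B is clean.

try  Left: in A — A clean, B dirty
try Right: in B — A clean, B dirty
try  Suck: in B — A clean, B clean  ← match

Suck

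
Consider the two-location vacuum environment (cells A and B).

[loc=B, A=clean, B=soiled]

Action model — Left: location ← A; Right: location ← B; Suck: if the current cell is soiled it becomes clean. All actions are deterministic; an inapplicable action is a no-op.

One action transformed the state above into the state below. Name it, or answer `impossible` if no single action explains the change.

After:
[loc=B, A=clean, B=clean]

try  Left: <A|clean|soiled>
try Right: <B|clean|soiled>
try  Suck: <B|clean|clean>  ← match

Suck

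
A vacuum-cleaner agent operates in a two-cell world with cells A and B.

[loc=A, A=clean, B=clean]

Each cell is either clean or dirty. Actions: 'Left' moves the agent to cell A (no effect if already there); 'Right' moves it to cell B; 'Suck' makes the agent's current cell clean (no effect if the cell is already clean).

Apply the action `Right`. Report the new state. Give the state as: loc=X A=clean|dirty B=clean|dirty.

loc=B A=clean B=clean

start: loc=A A=clean B=clean
t=1 Right ⇒ loc=B A=clean B=clean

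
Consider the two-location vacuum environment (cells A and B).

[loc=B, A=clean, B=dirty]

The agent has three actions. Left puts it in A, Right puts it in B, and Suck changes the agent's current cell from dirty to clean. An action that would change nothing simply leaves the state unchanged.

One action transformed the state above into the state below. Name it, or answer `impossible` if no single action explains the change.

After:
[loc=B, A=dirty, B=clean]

try  Left: in A — A clean, B dirty
try Right: in B — A clean, B dirty
try  Suck: in B — A clean, B clean
no single action produces the after-state

impossible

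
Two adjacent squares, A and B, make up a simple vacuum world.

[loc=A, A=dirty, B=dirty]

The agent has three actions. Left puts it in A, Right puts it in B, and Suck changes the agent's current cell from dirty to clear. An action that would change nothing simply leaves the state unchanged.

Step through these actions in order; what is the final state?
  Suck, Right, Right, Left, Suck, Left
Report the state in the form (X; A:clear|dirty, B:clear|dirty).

[1] after Suck: (A; A:clear, B:dirty)
[2] after Right: (B; A:clear, B:dirty)
[3] after Right: (B; A:clear, B:dirty)
[4] after Left: (A; A:clear, B:dirty)
[5] after Suck: (A; A:clear, B:dirty)
[6] after Left: (A; A:clear, B:dirty)

(A; A:clear, B:dirty)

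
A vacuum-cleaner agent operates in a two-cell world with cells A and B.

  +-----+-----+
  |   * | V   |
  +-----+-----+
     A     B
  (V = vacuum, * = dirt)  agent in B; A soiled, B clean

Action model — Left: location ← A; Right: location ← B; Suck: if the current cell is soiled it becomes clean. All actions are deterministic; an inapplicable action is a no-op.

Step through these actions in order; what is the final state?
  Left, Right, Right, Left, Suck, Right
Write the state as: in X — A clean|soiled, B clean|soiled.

Left (#1): in A — A soiled, B clean
Right (#2): in B — A soiled, B clean
Right (#3): in B — A soiled, B clean
Left (#4): in A — A soiled, B clean
Suck (#5): in A — A clean, B clean
Right (#6): in B — A clean, B clean

in B — A clean, B clean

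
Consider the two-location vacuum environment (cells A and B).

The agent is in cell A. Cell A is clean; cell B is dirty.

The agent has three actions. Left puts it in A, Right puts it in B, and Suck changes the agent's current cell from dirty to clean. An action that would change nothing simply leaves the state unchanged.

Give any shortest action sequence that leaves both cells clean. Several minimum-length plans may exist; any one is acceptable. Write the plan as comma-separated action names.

Right, Suck

step 1/2 (Right): loc=B A=clean B=dirty
step 2/2 (Suck): loc=B A=clean B=clean
min 2: go B then Suck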